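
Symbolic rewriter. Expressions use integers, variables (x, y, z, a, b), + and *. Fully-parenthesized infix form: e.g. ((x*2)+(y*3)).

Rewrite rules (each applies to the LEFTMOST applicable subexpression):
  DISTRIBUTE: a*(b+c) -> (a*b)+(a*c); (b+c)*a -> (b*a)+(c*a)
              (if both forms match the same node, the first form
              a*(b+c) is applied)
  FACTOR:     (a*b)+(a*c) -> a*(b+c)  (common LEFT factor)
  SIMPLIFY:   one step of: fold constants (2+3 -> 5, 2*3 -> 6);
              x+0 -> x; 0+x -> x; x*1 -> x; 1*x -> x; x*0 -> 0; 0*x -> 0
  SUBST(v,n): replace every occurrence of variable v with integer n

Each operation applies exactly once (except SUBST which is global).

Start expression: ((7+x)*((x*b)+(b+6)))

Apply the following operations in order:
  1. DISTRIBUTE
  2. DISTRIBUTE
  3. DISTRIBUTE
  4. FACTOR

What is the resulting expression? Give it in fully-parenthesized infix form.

Answer: (((7*(x*b))+(x*(x*b)))+((7+x)*(b+6)))

Derivation:
Start: ((7+x)*((x*b)+(b+6)))
Apply DISTRIBUTE at root (target: ((7+x)*((x*b)+(b+6)))): ((7+x)*((x*b)+(b+6))) -> (((7+x)*(x*b))+((7+x)*(b+6)))
Apply DISTRIBUTE at L (target: ((7+x)*(x*b))): (((7+x)*(x*b))+((7+x)*(b+6))) -> (((7*(x*b))+(x*(x*b)))+((7+x)*(b+6)))
Apply DISTRIBUTE at R (target: ((7+x)*(b+6))): (((7*(x*b))+(x*(x*b)))+((7+x)*(b+6))) -> (((7*(x*b))+(x*(x*b)))+(((7+x)*b)+((7+x)*6)))
Apply FACTOR at R (target: (((7+x)*b)+((7+x)*6))): (((7*(x*b))+(x*(x*b)))+(((7+x)*b)+((7+x)*6))) -> (((7*(x*b))+(x*(x*b)))+((7+x)*(b+6)))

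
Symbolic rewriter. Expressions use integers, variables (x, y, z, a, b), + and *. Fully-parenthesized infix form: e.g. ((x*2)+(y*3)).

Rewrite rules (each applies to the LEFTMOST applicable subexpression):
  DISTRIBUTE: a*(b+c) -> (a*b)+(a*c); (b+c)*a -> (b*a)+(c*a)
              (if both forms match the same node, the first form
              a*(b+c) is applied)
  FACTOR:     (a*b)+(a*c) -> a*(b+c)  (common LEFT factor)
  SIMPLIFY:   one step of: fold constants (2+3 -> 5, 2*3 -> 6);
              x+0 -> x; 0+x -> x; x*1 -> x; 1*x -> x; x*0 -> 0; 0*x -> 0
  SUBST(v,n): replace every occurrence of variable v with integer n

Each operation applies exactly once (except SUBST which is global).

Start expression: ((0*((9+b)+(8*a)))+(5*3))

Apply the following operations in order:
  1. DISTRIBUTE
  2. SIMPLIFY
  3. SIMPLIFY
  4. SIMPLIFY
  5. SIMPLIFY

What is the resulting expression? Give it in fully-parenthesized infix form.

Answer: (5*3)

Derivation:
Start: ((0*((9+b)+(8*a)))+(5*3))
Apply DISTRIBUTE at L (target: (0*((9+b)+(8*a)))): ((0*((9+b)+(8*a)))+(5*3)) -> (((0*(9+b))+(0*(8*a)))+(5*3))
Apply SIMPLIFY at LL (target: (0*(9+b))): (((0*(9+b))+(0*(8*a)))+(5*3)) -> ((0+(0*(8*a)))+(5*3))
Apply SIMPLIFY at L (target: (0+(0*(8*a)))): ((0+(0*(8*a)))+(5*3)) -> ((0*(8*a))+(5*3))
Apply SIMPLIFY at L (target: (0*(8*a))): ((0*(8*a))+(5*3)) -> (0+(5*3))
Apply SIMPLIFY at root (target: (0+(5*3))): (0+(5*3)) -> (5*3)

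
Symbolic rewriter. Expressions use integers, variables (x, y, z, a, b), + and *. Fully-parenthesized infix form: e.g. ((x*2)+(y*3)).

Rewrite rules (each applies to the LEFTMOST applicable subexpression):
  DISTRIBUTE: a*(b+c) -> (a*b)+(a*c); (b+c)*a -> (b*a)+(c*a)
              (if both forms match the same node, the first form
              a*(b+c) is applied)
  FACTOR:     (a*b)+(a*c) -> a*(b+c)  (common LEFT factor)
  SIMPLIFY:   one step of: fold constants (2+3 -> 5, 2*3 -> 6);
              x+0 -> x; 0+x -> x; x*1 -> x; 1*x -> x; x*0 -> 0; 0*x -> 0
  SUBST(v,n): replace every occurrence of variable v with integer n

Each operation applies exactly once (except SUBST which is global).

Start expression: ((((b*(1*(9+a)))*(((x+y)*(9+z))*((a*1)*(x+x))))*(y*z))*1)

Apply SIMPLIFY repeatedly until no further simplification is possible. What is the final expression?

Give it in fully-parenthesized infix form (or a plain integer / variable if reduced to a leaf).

Answer: (((b*(9+a))*(((x+y)*(9+z))*(a*(x+x))))*(y*z))

Derivation:
Start: ((((b*(1*(9+a)))*(((x+y)*(9+z))*((a*1)*(x+x))))*(y*z))*1)
Step 1: at root: ((((b*(1*(9+a)))*(((x+y)*(9+z))*((a*1)*(x+x))))*(y*z))*1) -> (((b*(1*(9+a)))*(((x+y)*(9+z))*((a*1)*(x+x))))*(y*z)); overall: ((((b*(1*(9+a)))*(((x+y)*(9+z))*((a*1)*(x+x))))*(y*z))*1) -> (((b*(1*(9+a)))*(((x+y)*(9+z))*((a*1)*(x+x))))*(y*z))
Step 2: at LLR: (1*(9+a)) -> (9+a); overall: (((b*(1*(9+a)))*(((x+y)*(9+z))*((a*1)*(x+x))))*(y*z)) -> (((b*(9+a))*(((x+y)*(9+z))*((a*1)*(x+x))))*(y*z))
Step 3: at LRRL: (a*1) -> a; overall: (((b*(9+a))*(((x+y)*(9+z))*((a*1)*(x+x))))*(y*z)) -> (((b*(9+a))*(((x+y)*(9+z))*(a*(x+x))))*(y*z))
Fixed point: (((b*(9+a))*(((x+y)*(9+z))*(a*(x+x))))*(y*z))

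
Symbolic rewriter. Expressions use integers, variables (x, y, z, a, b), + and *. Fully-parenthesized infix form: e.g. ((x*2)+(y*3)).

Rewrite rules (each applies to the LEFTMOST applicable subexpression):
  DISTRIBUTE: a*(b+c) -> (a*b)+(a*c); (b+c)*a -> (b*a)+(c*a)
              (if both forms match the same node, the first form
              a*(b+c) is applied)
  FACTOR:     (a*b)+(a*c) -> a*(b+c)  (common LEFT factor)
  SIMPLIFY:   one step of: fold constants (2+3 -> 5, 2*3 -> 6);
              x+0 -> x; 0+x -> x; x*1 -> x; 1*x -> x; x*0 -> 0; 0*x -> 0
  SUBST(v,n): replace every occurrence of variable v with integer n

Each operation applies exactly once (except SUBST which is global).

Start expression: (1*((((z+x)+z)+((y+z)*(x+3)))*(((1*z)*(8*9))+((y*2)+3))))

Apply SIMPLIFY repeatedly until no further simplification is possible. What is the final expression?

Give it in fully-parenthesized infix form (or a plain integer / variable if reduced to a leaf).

Answer: ((((z+x)+z)+((y+z)*(x+3)))*((z*72)+((y*2)+3)))

Derivation:
Start: (1*((((z+x)+z)+((y+z)*(x+3)))*(((1*z)*(8*9))+((y*2)+3))))
Step 1: at root: (1*((((z+x)+z)+((y+z)*(x+3)))*(((1*z)*(8*9))+((y*2)+3)))) -> ((((z+x)+z)+((y+z)*(x+3)))*(((1*z)*(8*9))+((y*2)+3))); overall: (1*((((z+x)+z)+((y+z)*(x+3)))*(((1*z)*(8*9))+((y*2)+3)))) -> ((((z+x)+z)+((y+z)*(x+3)))*(((1*z)*(8*9))+((y*2)+3)))
Step 2: at RLL: (1*z) -> z; overall: ((((z+x)+z)+((y+z)*(x+3)))*(((1*z)*(8*9))+((y*2)+3))) -> ((((z+x)+z)+((y+z)*(x+3)))*((z*(8*9))+((y*2)+3)))
Step 3: at RLR: (8*9) -> 72; overall: ((((z+x)+z)+((y+z)*(x+3)))*((z*(8*9))+((y*2)+3))) -> ((((z+x)+z)+((y+z)*(x+3)))*((z*72)+((y*2)+3)))
Fixed point: ((((z+x)+z)+((y+z)*(x+3)))*((z*72)+((y*2)+3)))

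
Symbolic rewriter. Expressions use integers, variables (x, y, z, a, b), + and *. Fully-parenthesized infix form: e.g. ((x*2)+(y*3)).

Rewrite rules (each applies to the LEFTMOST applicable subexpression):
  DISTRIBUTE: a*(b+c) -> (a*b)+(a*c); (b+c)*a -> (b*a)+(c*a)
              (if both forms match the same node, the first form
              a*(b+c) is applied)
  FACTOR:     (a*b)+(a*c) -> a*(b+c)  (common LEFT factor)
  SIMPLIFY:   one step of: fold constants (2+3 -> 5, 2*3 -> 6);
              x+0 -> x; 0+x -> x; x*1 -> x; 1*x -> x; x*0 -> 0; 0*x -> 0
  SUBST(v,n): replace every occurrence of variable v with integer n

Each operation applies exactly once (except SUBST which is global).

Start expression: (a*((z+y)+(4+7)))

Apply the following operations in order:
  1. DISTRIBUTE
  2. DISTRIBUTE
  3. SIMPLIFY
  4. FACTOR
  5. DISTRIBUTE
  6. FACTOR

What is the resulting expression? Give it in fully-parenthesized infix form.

Start: (a*((z+y)+(4+7)))
Apply DISTRIBUTE at root (target: (a*((z+y)+(4+7)))): (a*((z+y)+(4+7))) -> ((a*(z+y))+(a*(4+7)))
Apply DISTRIBUTE at L (target: (a*(z+y))): ((a*(z+y))+(a*(4+7))) -> (((a*z)+(a*y))+(a*(4+7)))
Apply SIMPLIFY at RR (target: (4+7)): (((a*z)+(a*y))+(a*(4+7))) -> (((a*z)+(a*y))+(a*11))
Apply FACTOR at L (target: ((a*z)+(a*y))): (((a*z)+(a*y))+(a*11)) -> ((a*(z+y))+(a*11))
Apply DISTRIBUTE at L (target: (a*(z+y))): ((a*(z+y))+(a*11)) -> (((a*z)+(a*y))+(a*11))
Apply FACTOR at L (target: ((a*z)+(a*y))): (((a*z)+(a*y))+(a*11)) -> ((a*(z+y))+(a*11))

Answer: ((a*(z+y))+(a*11))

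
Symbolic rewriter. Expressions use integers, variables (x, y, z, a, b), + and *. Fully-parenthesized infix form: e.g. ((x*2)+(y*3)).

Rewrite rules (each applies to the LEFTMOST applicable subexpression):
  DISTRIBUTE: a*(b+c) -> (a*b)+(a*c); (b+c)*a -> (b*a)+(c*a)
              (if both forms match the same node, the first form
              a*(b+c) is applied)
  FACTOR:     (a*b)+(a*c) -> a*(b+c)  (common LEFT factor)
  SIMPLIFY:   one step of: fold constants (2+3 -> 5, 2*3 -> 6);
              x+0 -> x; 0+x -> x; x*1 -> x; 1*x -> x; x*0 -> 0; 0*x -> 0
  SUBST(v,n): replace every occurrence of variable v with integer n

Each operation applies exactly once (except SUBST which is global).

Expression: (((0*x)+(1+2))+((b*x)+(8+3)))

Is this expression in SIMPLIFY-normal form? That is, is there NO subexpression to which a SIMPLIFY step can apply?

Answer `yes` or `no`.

Expression: (((0*x)+(1+2))+((b*x)+(8+3)))
Scanning for simplifiable subexpressions (pre-order)...
  at root: (((0*x)+(1+2))+((b*x)+(8+3))) (not simplifiable)
  at L: ((0*x)+(1+2)) (not simplifiable)
  at LL: (0*x) (SIMPLIFIABLE)
  at LR: (1+2) (SIMPLIFIABLE)
  at R: ((b*x)+(8+3)) (not simplifiable)
  at RL: (b*x) (not simplifiable)
  at RR: (8+3) (SIMPLIFIABLE)
Found simplifiable subexpr at path LL: (0*x)
One SIMPLIFY step would give: ((0+(1+2))+((b*x)+(8+3)))
-> NOT in normal form.

Answer: no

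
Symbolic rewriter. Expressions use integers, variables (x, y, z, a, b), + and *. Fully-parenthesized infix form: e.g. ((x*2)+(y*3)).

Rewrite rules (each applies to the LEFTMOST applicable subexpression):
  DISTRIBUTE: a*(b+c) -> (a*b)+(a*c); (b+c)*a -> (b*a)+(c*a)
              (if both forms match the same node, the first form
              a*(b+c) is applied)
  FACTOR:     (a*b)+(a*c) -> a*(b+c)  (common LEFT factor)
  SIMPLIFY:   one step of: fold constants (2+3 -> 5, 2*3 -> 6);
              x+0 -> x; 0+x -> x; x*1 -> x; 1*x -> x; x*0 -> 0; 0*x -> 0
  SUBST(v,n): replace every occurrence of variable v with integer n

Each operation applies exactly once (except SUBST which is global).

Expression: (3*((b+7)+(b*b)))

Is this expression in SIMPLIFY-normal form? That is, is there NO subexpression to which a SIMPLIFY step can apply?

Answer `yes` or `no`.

Expression: (3*((b+7)+(b*b)))
Scanning for simplifiable subexpressions (pre-order)...
  at root: (3*((b+7)+(b*b))) (not simplifiable)
  at R: ((b+7)+(b*b)) (not simplifiable)
  at RL: (b+7) (not simplifiable)
  at RR: (b*b) (not simplifiable)
Result: no simplifiable subexpression found -> normal form.

Answer: yes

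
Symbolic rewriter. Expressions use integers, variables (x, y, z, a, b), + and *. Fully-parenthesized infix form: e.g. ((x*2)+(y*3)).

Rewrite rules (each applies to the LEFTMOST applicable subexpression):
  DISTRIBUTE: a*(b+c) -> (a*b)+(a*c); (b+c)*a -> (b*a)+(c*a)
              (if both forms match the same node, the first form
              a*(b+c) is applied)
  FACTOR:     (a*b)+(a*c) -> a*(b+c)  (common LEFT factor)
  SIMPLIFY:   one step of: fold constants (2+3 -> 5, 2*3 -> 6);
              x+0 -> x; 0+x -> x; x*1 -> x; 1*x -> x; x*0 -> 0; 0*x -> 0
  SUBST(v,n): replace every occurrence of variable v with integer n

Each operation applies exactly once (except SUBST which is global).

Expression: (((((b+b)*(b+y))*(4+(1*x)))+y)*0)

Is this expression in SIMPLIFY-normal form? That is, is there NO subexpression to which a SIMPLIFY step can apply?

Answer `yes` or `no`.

Answer: no

Derivation:
Expression: (((((b+b)*(b+y))*(4+(1*x)))+y)*0)
Scanning for simplifiable subexpressions (pre-order)...
  at root: (((((b+b)*(b+y))*(4+(1*x)))+y)*0) (SIMPLIFIABLE)
  at L: ((((b+b)*(b+y))*(4+(1*x)))+y) (not simplifiable)
  at LL: (((b+b)*(b+y))*(4+(1*x))) (not simplifiable)
  at LLL: ((b+b)*(b+y)) (not simplifiable)
  at LLLL: (b+b) (not simplifiable)
  at LLLR: (b+y) (not simplifiable)
  at LLR: (4+(1*x)) (not simplifiable)
  at LLRR: (1*x) (SIMPLIFIABLE)
Found simplifiable subexpr at path root: (((((b+b)*(b+y))*(4+(1*x)))+y)*0)
One SIMPLIFY step would give: 0
-> NOT in normal form.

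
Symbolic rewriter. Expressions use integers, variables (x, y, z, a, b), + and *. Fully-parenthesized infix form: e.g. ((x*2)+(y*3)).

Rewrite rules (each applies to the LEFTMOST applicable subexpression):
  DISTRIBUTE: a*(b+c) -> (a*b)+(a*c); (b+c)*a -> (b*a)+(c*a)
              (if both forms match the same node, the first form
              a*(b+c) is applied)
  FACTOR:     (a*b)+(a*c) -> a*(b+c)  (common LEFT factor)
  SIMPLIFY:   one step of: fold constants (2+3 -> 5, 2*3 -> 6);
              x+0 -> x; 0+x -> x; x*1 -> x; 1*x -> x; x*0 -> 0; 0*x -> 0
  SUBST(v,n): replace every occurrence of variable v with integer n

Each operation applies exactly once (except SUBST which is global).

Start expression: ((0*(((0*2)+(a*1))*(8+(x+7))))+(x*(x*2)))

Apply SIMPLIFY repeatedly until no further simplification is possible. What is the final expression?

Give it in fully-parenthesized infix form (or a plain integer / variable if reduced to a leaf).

Answer: (x*(x*2))

Derivation:
Start: ((0*(((0*2)+(a*1))*(8+(x+7))))+(x*(x*2)))
Step 1: at L: (0*(((0*2)+(a*1))*(8+(x+7)))) -> 0; overall: ((0*(((0*2)+(a*1))*(8+(x+7))))+(x*(x*2))) -> (0+(x*(x*2)))
Step 2: at root: (0+(x*(x*2))) -> (x*(x*2)); overall: (0+(x*(x*2))) -> (x*(x*2))
Fixed point: (x*(x*2))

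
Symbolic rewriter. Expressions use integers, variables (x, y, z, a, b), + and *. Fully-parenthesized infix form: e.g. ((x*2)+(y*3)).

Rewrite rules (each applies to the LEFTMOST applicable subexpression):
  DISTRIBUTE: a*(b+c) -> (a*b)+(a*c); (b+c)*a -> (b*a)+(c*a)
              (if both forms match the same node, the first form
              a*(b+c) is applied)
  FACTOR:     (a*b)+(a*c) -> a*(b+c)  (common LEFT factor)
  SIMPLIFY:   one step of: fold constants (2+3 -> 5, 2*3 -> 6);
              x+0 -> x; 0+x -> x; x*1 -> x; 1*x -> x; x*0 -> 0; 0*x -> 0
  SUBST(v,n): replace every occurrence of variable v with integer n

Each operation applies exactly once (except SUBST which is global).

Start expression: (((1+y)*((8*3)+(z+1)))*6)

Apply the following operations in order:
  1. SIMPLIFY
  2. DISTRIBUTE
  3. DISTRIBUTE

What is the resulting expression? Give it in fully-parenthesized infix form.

Answer: ((((1+y)*24)*6)+(((1+y)*(z+1))*6))

Derivation:
Start: (((1+y)*((8*3)+(z+1)))*6)
Apply SIMPLIFY at LRL (target: (8*3)): (((1+y)*((8*3)+(z+1)))*6) -> (((1+y)*(24+(z+1)))*6)
Apply DISTRIBUTE at L (target: ((1+y)*(24+(z+1)))): (((1+y)*(24+(z+1)))*6) -> ((((1+y)*24)+((1+y)*(z+1)))*6)
Apply DISTRIBUTE at root (target: ((((1+y)*24)+((1+y)*(z+1)))*6)): ((((1+y)*24)+((1+y)*(z+1)))*6) -> ((((1+y)*24)*6)+(((1+y)*(z+1))*6))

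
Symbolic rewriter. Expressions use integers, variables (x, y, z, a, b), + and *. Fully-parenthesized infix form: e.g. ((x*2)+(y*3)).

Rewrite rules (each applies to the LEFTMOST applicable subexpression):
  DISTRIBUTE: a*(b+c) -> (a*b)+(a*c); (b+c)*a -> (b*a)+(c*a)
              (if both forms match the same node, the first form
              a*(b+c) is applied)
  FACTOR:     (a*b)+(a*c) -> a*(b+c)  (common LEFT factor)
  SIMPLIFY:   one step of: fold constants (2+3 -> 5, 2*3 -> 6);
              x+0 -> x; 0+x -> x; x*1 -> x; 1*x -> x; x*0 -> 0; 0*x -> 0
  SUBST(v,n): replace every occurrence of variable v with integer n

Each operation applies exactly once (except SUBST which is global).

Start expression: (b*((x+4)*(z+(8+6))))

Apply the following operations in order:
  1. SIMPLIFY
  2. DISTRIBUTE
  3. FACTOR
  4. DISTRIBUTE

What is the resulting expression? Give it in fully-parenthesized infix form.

Answer: (b*(((x+4)*z)+((x+4)*14)))

Derivation:
Start: (b*((x+4)*(z+(8+6))))
Apply SIMPLIFY at RRR (target: (8+6)): (b*((x+4)*(z+(8+6)))) -> (b*((x+4)*(z+14)))
Apply DISTRIBUTE at R (target: ((x+4)*(z+14))): (b*((x+4)*(z+14))) -> (b*(((x+4)*z)+((x+4)*14)))
Apply FACTOR at R (target: (((x+4)*z)+((x+4)*14))): (b*(((x+4)*z)+((x+4)*14))) -> (b*((x+4)*(z+14)))
Apply DISTRIBUTE at R (target: ((x+4)*(z+14))): (b*((x+4)*(z+14))) -> (b*(((x+4)*z)+((x+4)*14)))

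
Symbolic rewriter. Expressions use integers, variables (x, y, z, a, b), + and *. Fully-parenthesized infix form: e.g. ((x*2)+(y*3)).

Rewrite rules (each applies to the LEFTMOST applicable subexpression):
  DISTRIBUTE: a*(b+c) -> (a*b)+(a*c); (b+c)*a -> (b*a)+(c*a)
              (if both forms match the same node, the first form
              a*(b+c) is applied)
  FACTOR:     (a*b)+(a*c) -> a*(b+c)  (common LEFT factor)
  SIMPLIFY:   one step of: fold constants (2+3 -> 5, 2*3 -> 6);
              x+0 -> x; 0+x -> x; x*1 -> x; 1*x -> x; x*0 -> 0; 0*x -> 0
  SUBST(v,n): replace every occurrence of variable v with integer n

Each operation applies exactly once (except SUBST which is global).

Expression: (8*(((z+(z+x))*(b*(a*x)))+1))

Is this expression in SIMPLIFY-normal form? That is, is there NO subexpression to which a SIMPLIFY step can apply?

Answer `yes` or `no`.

Answer: yes

Derivation:
Expression: (8*(((z+(z+x))*(b*(a*x)))+1))
Scanning for simplifiable subexpressions (pre-order)...
  at root: (8*(((z+(z+x))*(b*(a*x)))+1)) (not simplifiable)
  at R: (((z+(z+x))*(b*(a*x)))+1) (not simplifiable)
  at RL: ((z+(z+x))*(b*(a*x))) (not simplifiable)
  at RLL: (z+(z+x)) (not simplifiable)
  at RLLR: (z+x) (not simplifiable)
  at RLR: (b*(a*x)) (not simplifiable)
  at RLRR: (a*x) (not simplifiable)
Result: no simplifiable subexpression found -> normal form.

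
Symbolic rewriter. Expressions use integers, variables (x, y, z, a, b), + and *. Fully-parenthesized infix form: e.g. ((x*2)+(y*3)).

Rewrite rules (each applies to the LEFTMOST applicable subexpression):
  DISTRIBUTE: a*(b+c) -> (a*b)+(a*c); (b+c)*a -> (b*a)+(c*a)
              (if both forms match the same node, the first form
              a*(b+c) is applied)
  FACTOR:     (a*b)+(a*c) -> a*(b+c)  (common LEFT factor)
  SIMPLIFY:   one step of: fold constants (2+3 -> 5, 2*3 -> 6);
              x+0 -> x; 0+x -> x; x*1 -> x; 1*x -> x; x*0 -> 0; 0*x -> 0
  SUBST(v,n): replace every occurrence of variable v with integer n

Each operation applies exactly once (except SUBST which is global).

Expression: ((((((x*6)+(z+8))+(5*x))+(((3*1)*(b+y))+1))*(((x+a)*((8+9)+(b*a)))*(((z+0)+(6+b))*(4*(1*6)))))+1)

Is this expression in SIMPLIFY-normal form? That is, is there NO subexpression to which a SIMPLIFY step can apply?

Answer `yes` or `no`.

Answer: no

Derivation:
Expression: ((((((x*6)+(z+8))+(5*x))+(((3*1)*(b+y))+1))*(((x+a)*((8+9)+(b*a)))*(((z+0)+(6+b))*(4*(1*6)))))+1)
Scanning for simplifiable subexpressions (pre-order)...
  at root: ((((((x*6)+(z+8))+(5*x))+(((3*1)*(b+y))+1))*(((x+a)*((8+9)+(b*a)))*(((z+0)+(6+b))*(4*(1*6)))))+1) (not simplifiable)
  at L: (((((x*6)+(z+8))+(5*x))+(((3*1)*(b+y))+1))*(((x+a)*((8+9)+(b*a)))*(((z+0)+(6+b))*(4*(1*6))))) (not simplifiable)
  at LL: ((((x*6)+(z+8))+(5*x))+(((3*1)*(b+y))+1)) (not simplifiable)
  at LLL: (((x*6)+(z+8))+(5*x)) (not simplifiable)
  at LLLL: ((x*6)+(z+8)) (not simplifiable)
  at LLLLL: (x*6) (not simplifiable)
  at LLLLR: (z+8) (not simplifiable)
  at LLLR: (5*x) (not simplifiable)
  at LLR: (((3*1)*(b+y))+1) (not simplifiable)
  at LLRL: ((3*1)*(b+y)) (not simplifiable)
  at LLRLL: (3*1) (SIMPLIFIABLE)
  at LLRLR: (b+y) (not simplifiable)
  at LR: (((x+a)*((8+9)+(b*a)))*(((z+0)+(6+b))*(4*(1*6)))) (not simplifiable)
  at LRL: ((x+a)*((8+9)+(b*a))) (not simplifiable)
  at LRLL: (x+a) (not simplifiable)
  at LRLR: ((8+9)+(b*a)) (not simplifiable)
  at LRLRL: (8+9) (SIMPLIFIABLE)
  at LRLRR: (b*a) (not simplifiable)
  at LRR: (((z+0)+(6+b))*(4*(1*6))) (not simplifiable)
  at LRRL: ((z+0)+(6+b)) (not simplifiable)
  at LRRLL: (z+0) (SIMPLIFIABLE)
  at LRRLR: (6+b) (not simplifiable)
  at LRRR: (4*(1*6)) (not simplifiable)
  at LRRRR: (1*6) (SIMPLIFIABLE)
Found simplifiable subexpr at path LLRLL: (3*1)
One SIMPLIFY step would give: ((((((x*6)+(z+8))+(5*x))+((3*(b+y))+1))*(((x+a)*((8+9)+(b*a)))*(((z+0)+(6+b))*(4*(1*6)))))+1)
-> NOT in normal form.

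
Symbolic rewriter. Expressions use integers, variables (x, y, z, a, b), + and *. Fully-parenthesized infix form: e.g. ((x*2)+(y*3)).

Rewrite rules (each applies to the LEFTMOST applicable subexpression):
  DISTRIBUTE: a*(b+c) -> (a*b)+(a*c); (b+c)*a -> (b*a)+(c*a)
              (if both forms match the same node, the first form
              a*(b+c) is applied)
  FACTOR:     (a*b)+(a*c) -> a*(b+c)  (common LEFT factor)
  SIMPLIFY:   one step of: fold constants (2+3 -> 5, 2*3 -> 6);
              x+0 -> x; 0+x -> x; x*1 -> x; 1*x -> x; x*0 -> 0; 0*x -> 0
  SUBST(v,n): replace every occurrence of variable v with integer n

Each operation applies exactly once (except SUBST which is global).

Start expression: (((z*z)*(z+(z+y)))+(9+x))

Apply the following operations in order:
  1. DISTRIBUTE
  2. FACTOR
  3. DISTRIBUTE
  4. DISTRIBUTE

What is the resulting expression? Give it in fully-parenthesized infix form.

Answer: ((((z*z)*z)+(((z*z)*z)+((z*z)*y)))+(9+x))

Derivation:
Start: (((z*z)*(z+(z+y)))+(9+x))
Apply DISTRIBUTE at L (target: ((z*z)*(z+(z+y)))): (((z*z)*(z+(z+y)))+(9+x)) -> ((((z*z)*z)+((z*z)*(z+y)))+(9+x))
Apply FACTOR at L (target: (((z*z)*z)+((z*z)*(z+y)))): ((((z*z)*z)+((z*z)*(z+y)))+(9+x)) -> (((z*z)*(z+(z+y)))+(9+x))
Apply DISTRIBUTE at L (target: ((z*z)*(z+(z+y)))): (((z*z)*(z+(z+y)))+(9+x)) -> ((((z*z)*z)+((z*z)*(z+y)))+(9+x))
Apply DISTRIBUTE at LR (target: ((z*z)*(z+y))): ((((z*z)*z)+((z*z)*(z+y)))+(9+x)) -> ((((z*z)*z)+(((z*z)*z)+((z*z)*y)))+(9+x))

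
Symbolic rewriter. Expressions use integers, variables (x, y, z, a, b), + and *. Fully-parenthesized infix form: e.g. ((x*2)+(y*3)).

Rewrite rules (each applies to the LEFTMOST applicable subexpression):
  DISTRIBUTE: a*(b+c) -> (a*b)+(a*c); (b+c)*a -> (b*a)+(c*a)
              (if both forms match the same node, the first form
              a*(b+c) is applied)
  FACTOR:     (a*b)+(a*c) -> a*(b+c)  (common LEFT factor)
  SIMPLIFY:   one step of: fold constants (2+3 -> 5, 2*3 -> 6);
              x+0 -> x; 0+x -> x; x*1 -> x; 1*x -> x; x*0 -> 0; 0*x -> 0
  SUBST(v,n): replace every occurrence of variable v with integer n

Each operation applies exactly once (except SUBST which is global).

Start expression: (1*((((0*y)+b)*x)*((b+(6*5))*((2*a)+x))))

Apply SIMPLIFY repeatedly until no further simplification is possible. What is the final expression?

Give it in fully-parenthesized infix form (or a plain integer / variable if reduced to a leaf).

Answer: ((b*x)*((b+30)*((2*a)+x)))

Derivation:
Start: (1*((((0*y)+b)*x)*((b+(6*5))*((2*a)+x))))
Step 1: at root: (1*((((0*y)+b)*x)*((b+(6*5))*((2*a)+x)))) -> ((((0*y)+b)*x)*((b+(6*5))*((2*a)+x))); overall: (1*((((0*y)+b)*x)*((b+(6*5))*((2*a)+x)))) -> ((((0*y)+b)*x)*((b+(6*5))*((2*a)+x)))
Step 2: at LLL: (0*y) -> 0; overall: ((((0*y)+b)*x)*((b+(6*5))*((2*a)+x))) -> (((0+b)*x)*((b+(6*5))*((2*a)+x)))
Step 3: at LL: (0+b) -> b; overall: (((0+b)*x)*((b+(6*5))*((2*a)+x))) -> ((b*x)*((b+(6*5))*((2*a)+x)))
Step 4: at RLR: (6*5) -> 30; overall: ((b*x)*((b+(6*5))*((2*a)+x))) -> ((b*x)*((b+30)*((2*a)+x)))
Fixed point: ((b*x)*((b+30)*((2*a)+x)))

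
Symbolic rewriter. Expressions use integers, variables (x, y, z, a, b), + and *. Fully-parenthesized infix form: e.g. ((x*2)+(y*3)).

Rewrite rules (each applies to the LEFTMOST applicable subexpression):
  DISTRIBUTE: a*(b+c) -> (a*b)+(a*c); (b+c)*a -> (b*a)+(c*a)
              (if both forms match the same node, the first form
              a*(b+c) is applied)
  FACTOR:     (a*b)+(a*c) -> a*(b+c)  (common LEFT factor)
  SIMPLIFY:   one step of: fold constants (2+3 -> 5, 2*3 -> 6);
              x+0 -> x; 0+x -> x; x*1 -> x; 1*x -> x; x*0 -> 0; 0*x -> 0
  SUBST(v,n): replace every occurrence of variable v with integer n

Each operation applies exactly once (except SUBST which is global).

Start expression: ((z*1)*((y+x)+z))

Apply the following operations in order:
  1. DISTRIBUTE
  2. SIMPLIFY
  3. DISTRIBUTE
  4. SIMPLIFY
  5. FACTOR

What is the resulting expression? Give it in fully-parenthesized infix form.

Answer: ((z*(y+x))+(z*z))

Derivation:
Start: ((z*1)*((y+x)+z))
Apply DISTRIBUTE at root (target: ((z*1)*((y+x)+z))): ((z*1)*((y+x)+z)) -> (((z*1)*(y+x))+((z*1)*z))
Apply SIMPLIFY at LL (target: (z*1)): (((z*1)*(y+x))+((z*1)*z)) -> ((z*(y+x))+((z*1)*z))
Apply DISTRIBUTE at L (target: (z*(y+x))): ((z*(y+x))+((z*1)*z)) -> (((z*y)+(z*x))+((z*1)*z))
Apply SIMPLIFY at RL (target: (z*1)): (((z*y)+(z*x))+((z*1)*z)) -> (((z*y)+(z*x))+(z*z))
Apply FACTOR at L (target: ((z*y)+(z*x))): (((z*y)+(z*x))+(z*z)) -> ((z*(y+x))+(z*z))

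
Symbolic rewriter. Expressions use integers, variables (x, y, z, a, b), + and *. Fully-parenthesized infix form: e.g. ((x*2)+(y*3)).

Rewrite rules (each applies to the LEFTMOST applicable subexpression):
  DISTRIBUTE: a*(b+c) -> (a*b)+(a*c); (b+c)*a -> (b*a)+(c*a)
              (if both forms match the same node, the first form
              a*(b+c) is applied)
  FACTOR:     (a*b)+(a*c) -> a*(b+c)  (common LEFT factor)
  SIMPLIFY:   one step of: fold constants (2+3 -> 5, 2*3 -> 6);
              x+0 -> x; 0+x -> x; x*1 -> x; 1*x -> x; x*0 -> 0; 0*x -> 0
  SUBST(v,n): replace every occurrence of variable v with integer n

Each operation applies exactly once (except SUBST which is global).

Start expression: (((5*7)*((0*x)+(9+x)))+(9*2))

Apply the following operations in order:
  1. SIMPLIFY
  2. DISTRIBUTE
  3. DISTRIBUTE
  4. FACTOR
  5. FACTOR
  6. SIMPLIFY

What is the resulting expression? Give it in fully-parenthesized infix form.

Answer: ((35*(0+(9+x)))+(9*2))

Derivation:
Start: (((5*7)*((0*x)+(9+x)))+(9*2))
Apply SIMPLIFY at LL (target: (5*7)): (((5*7)*((0*x)+(9+x)))+(9*2)) -> ((35*((0*x)+(9+x)))+(9*2))
Apply DISTRIBUTE at L (target: (35*((0*x)+(9+x)))): ((35*((0*x)+(9+x)))+(9*2)) -> (((35*(0*x))+(35*(9+x)))+(9*2))
Apply DISTRIBUTE at LR (target: (35*(9+x))): (((35*(0*x))+(35*(9+x)))+(9*2)) -> (((35*(0*x))+((35*9)+(35*x)))+(9*2))
Apply FACTOR at LR (target: ((35*9)+(35*x))): (((35*(0*x))+((35*9)+(35*x)))+(9*2)) -> (((35*(0*x))+(35*(9+x)))+(9*2))
Apply FACTOR at L (target: ((35*(0*x))+(35*(9+x)))): (((35*(0*x))+(35*(9+x)))+(9*2)) -> ((35*((0*x)+(9+x)))+(9*2))
Apply SIMPLIFY at LRL (target: (0*x)): ((35*((0*x)+(9+x)))+(9*2)) -> ((35*(0+(9+x)))+(9*2))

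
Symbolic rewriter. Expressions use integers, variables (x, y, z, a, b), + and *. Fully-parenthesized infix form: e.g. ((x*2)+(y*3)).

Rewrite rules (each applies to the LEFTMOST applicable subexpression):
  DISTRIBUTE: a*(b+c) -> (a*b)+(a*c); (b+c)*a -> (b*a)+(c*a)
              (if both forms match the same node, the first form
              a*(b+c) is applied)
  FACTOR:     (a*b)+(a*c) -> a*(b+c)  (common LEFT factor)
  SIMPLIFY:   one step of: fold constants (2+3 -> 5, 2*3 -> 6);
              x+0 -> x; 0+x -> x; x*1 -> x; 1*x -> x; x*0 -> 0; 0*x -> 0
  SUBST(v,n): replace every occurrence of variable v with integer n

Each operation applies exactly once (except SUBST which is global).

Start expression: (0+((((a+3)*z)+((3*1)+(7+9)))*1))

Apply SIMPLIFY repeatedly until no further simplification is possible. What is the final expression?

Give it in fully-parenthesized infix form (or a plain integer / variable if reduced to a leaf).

Answer: (((a+3)*z)+19)

Derivation:
Start: (0+((((a+3)*z)+((3*1)+(7+9)))*1))
Step 1: at root: (0+((((a+3)*z)+((3*1)+(7+9)))*1)) -> ((((a+3)*z)+((3*1)+(7+9)))*1); overall: (0+((((a+3)*z)+((3*1)+(7+9)))*1)) -> ((((a+3)*z)+((3*1)+(7+9)))*1)
Step 2: at root: ((((a+3)*z)+((3*1)+(7+9)))*1) -> (((a+3)*z)+((3*1)+(7+9))); overall: ((((a+3)*z)+((3*1)+(7+9)))*1) -> (((a+3)*z)+((3*1)+(7+9)))
Step 3: at RL: (3*1) -> 3; overall: (((a+3)*z)+((3*1)+(7+9))) -> (((a+3)*z)+(3+(7+9)))
Step 4: at RR: (7+9) -> 16; overall: (((a+3)*z)+(3+(7+9))) -> (((a+3)*z)+(3+16))
Step 5: at R: (3+16) -> 19; overall: (((a+3)*z)+(3+16)) -> (((a+3)*z)+19)
Fixed point: (((a+3)*z)+19)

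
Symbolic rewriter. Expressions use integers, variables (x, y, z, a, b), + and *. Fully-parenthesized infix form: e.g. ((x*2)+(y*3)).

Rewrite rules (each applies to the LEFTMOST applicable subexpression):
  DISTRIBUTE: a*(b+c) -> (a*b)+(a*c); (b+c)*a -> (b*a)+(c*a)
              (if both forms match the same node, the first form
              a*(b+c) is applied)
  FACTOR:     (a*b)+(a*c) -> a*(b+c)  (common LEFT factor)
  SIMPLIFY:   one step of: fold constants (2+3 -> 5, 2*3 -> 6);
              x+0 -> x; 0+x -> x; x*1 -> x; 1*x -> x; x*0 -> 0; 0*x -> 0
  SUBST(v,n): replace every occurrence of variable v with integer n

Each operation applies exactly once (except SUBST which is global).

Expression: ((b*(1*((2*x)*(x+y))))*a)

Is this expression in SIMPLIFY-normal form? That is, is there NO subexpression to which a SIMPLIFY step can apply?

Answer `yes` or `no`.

Answer: no

Derivation:
Expression: ((b*(1*((2*x)*(x+y))))*a)
Scanning for simplifiable subexpressions (pre-order)...
  at root: ((b*(1*((2*x)*(x+y))))*a) (not simplifiable)
  at L: (b*(1*((2*x)*(x+y)))) (not simplifiable)
  at LR: (1*((2*x)*(x+y))) (SIMPLIFIABLE)
  at LRR: ((2*x)*(x+y)) (not simplifiable)
  at LRRL: (2*x) (not simplifiable)
  at LRRR: (x+y) (not simplifiable)
Found simplifiable subexpr at path LR: (1*((2*x)*(x+y)))
One SIMPLIFY step would give: ((b*((2*x)*(x+y)))*a)
-> NOT in normal form.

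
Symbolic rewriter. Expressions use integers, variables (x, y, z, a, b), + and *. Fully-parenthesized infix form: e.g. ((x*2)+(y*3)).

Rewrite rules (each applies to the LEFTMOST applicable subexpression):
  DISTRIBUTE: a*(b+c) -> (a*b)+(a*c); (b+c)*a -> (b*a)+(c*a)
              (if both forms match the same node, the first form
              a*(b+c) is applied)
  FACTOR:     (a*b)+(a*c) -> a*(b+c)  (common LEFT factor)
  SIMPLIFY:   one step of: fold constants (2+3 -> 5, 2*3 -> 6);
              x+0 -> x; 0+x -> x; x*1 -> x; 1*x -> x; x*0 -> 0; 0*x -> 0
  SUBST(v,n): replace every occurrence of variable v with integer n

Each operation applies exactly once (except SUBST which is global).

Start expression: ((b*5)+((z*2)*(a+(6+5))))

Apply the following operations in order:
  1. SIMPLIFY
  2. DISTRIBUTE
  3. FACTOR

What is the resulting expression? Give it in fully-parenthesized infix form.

Answer: ((b*5)+((z*2)*(a+11)))

Derivation:
Start: ((b*5)+((z*2)*(a+(6+5))))
Apply SIMPLIFY at RRR (target: (6+5)): ((b*5)+((z*2)*(a+(6+5)))) -> ((b*5)+((z*2)*(a+11)))
Apply DISTRIBUTE at R (target: ((z*2)*(a+11))): ((b*5)+((z*2)*(a+11))) -> ((b*5)+(((z*2)*a)+((z*2)*11)))
Apply FACTOR at R (target: (((z*2)*a)+((z*2)*11))): ((b*5)+(((z*2)*a)+((z*2)*11))) -> ((b*5)+((z*2)*(a+11)))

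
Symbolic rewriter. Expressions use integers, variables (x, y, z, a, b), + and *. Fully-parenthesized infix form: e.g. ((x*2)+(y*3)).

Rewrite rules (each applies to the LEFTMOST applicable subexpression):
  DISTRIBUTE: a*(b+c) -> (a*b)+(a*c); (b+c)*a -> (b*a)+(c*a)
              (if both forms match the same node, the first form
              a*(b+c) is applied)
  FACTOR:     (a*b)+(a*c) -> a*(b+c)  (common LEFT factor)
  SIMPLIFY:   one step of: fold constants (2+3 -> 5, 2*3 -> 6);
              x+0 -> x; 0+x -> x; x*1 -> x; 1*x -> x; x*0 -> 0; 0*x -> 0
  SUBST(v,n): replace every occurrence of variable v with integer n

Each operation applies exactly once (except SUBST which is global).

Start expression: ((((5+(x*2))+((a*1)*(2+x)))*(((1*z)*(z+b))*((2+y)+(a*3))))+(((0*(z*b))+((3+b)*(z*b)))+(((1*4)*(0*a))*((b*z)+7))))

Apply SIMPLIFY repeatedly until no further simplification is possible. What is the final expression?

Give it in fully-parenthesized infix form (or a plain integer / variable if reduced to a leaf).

Answer: ((((5+(x*2))+(a*(2+x)))*((z*(z+b))*((2+y)+(a*3))))+((3+b)*(z*b)))

Derivation:
Start: ((((5+(x*2))+((a*1)*(2+x)))*(((1*z)*(z+b))*((2+y)+(a*3))))+(((0*(z*b))+((3+b)*(z*b)))+(((1*4)*(0*a))*((b*z)+7))))
Step 1: at LLRL: (a*1) -> a; overall: ((((5+(x*2))+((a*1)*(2+x)))*(((1*z)*(z+b))*((2+y)+(a*3))))+(((0*(z*b))+((3+b)*(z*b)))+(((1*4)*(0*a))*((b*z)+7)))) -> ((((5+(x*2))+(a*(2+x)))*(((1*z)*(z+b))*((2+y)+(a*3))))+(((0*(z*b))+((3+b)*(z*b)))+(((1*4)*(0*a))*((b*z)+7))))
Step 2: at LRLL: (1*z) -> z; overall: ((((5+(x*2))+(a*(2+x)))*(((1*z)*(z+b))*((2+y)+(a*3))))+(((0*(z*b))+((3+b)*(z*b)))+(((1*4)*(0*a))*((b*z)+7)))) -> ((((5+(x*2))+(a*(2+x)))*((z*(z+b))*((2+y)+(a*3))))+(((0*(z*b))+((3+b)*(z*b)))+(((1*4)*(0*a))*((b*z)+7))))
Step 3: at RLL: (0*(z*b)) -> 0; overall: ((((5+(x*2))+(a*(2+x)))*((z*(z+b))*((2+y)+(a*3))))+(((0*(z*b))+((3+b)*(z*b)))+(((1*4)*(0*a))*((b*z)+7)))) -> ((((5+(x*2))+(a*(2+x)))*((z*(z+b))*((2+y)+(a*3))))+((0+((3+b)*(z*b)))+(((1*4)*(0*a))*((b*z)+7))))
Step 4: at RL: (0+((3+b)*(z*b))) -> ((3+b)*(z*b)); overall: ((((5+(x*2))+(a*(2+x)))*((z*(z+b))*((2+y)+(a*3))))+((0+((3+b)*(z*b)))+(((1*4)*(0*a))*((b*z)+7)))) -> ((((5+(x*2))+(a*(2+x)))*((z*(z+b))*((2+y)+(a*3))))+(((3+b)*(z*b))+(((1*4)*(0*a))*((b*z)+7))))
Step 5: at RRLL: (1*4) -> 4; overall: ((((5+(x*2))+(a*(2+x)))*((z*(z+b))*((2+y)+(a*3))))+(((3+b)*(z*b))+(((1*4)*(0*a))*((b*z)+7)))) -> ((((5+(x*2))+(a*(2+x)))*((z*(z+b))*((2+y)+(a*3))))+(((3+b)*(z*b))+((4*(0*a))*((b*z)+7))))
Step 6: at RRLR: (0*a) -> 0; overall: ((((5+(x*2))+(a*(2+x)))*((z*(z+b))*((2+y)+(a*3))))+(((3+b)*(z*b))+((4*(0*a))*((b*z)+7)))) -> ((((5+(x*2))+(a*(2+x)))*((z*(z+b))*((2+y)+(a*3))))+(((3+b)*(z*b))+((4*0)*((b*z)+7))))
Step 7: at RRL: (4*0) -> 0; overall: ((((5+(x*2))+(a*(2+x)))*((z*(z+b))*((2+y)+(a*3))))+(((3+b)*(z*b))+((4*0)*((b*z)+7)))) -> ((((5+(x*2))+(a*(2+x)))*((z*(z+b))*((2+y)+(a*3))))+(((3+b)*(z*b))+(0*((b*z)+7))))
Step 8: at RR: (0*((b*z)+7)) -> 0; overall: ((((5+(x*2))+(a*(2+x)))*((z*(z+b))*((2+y)+(a*3))))+(((3+b)*(z*b))+(0*((b*z)+7)))) -> ((((5+(x*2))+(a*(2+x)))*((z*(z+b))*((2+y)+(a*3))))+(((3+b)*(z*b))+0))
Step 9: at R: (((3+b)*(z*b))+0) -> ((3+b)*(z*b)); overall: ((((5+(x*2))+(a*(2+x)))*((z*(z+b))*((2+y)+(a*3))))+(((3+b)*(z*b))+0)) -> ((((5+(x*2))+(a*(2+x)))*((z*(z+b))*((2+y)+(a*3))))+((3+b)*(z*b)))
Fixed point: ((((5+(x*2))+(a*(2+x)))*((z*(z+b))*((2+y)+(a*3))))+((3+b)*(z*b)))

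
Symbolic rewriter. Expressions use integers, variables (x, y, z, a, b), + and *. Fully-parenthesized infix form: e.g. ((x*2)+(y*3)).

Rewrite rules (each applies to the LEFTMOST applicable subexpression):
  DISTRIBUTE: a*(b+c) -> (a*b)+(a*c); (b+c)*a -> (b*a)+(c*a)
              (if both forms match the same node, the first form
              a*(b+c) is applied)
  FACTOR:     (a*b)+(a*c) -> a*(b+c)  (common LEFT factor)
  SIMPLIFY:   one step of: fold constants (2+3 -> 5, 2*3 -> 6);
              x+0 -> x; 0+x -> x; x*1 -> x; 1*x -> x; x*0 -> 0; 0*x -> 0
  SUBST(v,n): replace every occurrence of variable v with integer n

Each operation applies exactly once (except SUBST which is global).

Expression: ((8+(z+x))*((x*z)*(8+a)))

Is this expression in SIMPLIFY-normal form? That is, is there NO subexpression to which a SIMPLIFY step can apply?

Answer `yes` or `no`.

Expression: ((8+(z+x))*((x*z)*(8+a)))
Scanning for simplifiable subexpressions (pre-order)...
  at root: ((8+(z+x))*((x*z)*(8+a))) (not simplifiable)
  at L: (8+(z+x)) (not simplifiable)
  at LR: (z+x) (not simplifiable)
  at R: ((x*z)*(8+a)) (not simplifiable)
  at RL: (x*z) (not simplifiable)
  at RR: (8+a) (not simplifiable)
Result: no simplifiable subexpression found -> normal form.

Answer: yes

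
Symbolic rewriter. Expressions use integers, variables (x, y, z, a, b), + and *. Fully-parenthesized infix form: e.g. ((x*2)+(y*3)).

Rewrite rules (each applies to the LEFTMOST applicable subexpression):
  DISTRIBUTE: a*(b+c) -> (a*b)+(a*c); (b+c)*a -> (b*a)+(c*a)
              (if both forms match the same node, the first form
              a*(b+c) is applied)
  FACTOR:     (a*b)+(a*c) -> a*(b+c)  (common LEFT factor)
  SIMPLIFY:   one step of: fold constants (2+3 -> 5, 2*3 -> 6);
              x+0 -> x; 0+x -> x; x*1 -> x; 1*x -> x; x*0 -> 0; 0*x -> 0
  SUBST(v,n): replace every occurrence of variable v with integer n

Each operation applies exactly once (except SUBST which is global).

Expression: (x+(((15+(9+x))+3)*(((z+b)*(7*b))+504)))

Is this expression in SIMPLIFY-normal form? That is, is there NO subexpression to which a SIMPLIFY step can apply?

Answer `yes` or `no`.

Expression: (x+(((15+(9+x))+3)*(((z+b)*(7*b))+504)))
Scanning for simplifiable subexpressions (pre-order)...
  at root: (x+(((15+(9+x))+3)*(((z+b)*(7*b))+504))) (not simplifiable)
  at R: (((15+(9+x))+3)*(((z+b)*(7*b))+504)) (not simplifiable)
  at RL: ((15+(9+x))+3) (not simplifiable)
  at RLL: (15+(9+x)) (not simplifiable)
  at RLLR: (9+x) (not simplifiable)
  at RR: (((z+b)*(7*b))+504) (not simplifiable)
  at RRL: ((z+b)*(7*b)) (not simplifiable)
  at RRLL: (z+b) (not simplifiable)
  at RRLR: (7*b) (not simplifiable)
Result: no simplifiable subexpression found -> normal form.

Answer: yes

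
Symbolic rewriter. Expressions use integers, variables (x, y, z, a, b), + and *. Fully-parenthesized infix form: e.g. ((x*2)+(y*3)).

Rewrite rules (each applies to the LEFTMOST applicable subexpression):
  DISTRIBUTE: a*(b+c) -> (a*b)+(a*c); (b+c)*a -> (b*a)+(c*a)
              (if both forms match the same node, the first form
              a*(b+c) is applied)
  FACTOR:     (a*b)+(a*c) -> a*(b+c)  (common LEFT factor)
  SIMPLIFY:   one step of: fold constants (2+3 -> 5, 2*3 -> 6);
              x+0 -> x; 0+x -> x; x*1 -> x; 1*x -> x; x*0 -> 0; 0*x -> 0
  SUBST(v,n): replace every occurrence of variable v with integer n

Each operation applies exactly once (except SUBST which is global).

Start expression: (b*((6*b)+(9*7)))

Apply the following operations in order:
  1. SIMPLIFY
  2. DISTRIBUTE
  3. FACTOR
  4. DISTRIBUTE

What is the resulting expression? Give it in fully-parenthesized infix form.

Start: (b*((6*b)+(9*7)))
Apply SIMPLIFY at RR (target: (9*7)): (b*((6*b)+(9*7))) -> (b*((6*b)+63))
Apply DISTRIBUTE at root (target: (b*((6*b)+63))): (b*((6*b)+63)) -> ((b*(6*b))+(b*63))
Apply FACTOR at root (target: ((b*(6*b))+(b*63))): ((b*(6*b))+(b*63)) -> (b*((6*b)+63))
Apply DISTRIBUTE at root (target: (b*((6*b)+63))): (b*((6*b)+63)) -> ((b*(6*b))+(b*63))

Answer: ((b*(6*b))+(b*63))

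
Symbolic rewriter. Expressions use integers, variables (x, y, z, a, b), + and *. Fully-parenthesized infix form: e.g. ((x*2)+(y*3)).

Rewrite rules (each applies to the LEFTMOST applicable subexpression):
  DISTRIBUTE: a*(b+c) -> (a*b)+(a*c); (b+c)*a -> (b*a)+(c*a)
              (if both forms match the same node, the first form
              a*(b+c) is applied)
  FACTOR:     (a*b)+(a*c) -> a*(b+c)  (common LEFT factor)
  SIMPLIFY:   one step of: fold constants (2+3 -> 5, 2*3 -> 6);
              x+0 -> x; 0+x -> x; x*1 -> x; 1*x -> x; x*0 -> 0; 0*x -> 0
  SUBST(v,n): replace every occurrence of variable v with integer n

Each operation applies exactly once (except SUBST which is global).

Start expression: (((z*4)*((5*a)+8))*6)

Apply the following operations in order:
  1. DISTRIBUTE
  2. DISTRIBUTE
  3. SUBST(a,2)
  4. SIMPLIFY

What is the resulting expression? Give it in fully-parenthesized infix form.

Start: (((z*4)*((5*a)+8))*6)
Apply DISTRIBUTE at L (target: ((z*4)*((5*a)+8))): (((z*4)*((5*a)+8))*6) -> ((((z*4)*(5*a))+((z*4)*8))*6)
Apply DISTRIBUTE at root (target: ((((z*4)*(5*a))+((z*4)*8))*6)): ((((z*4)*(5*a))+((z*4)*8))*6) -> ((((z*4)*(5*a))*6)+(((z*4)*8)*6))
Apply SUBST(a,2): ((((z*4)*(5*a))*6)+(((z*4)*8)*6)) -> ((((z*4)*(5*2))*6)+(((z*4)*8)*6))
Apply SIMPLIFY at LLR (target: (5*2)): ((((z*4)*(5*2))*6)+(((z*4)*8)*6)) -> ((((z*4)*10)*6)+(((z*4)*8)*6))

Answer: ((((z*4)*10)*6)+(((z*4)*8)*6))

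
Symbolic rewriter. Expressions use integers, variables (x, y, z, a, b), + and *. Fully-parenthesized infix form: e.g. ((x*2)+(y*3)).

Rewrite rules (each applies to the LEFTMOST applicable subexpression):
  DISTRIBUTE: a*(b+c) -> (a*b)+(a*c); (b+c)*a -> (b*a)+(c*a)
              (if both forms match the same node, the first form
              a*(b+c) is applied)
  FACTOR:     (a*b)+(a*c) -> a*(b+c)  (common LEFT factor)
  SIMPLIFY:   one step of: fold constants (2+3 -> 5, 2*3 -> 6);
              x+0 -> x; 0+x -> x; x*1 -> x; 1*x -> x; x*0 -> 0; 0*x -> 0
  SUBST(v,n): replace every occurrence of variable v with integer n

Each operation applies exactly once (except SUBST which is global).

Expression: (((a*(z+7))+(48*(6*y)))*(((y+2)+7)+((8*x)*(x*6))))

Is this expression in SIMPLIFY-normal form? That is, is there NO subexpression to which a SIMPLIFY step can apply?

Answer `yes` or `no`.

Expression: (((a*(z+7))+(48*(6*y)))*(((y+2)+7)+((8*x)*(x*6))))
Scanning for simplifiable subexpressions (pre-order)...
  at root: (((a*(z+7))+(48*(6*y)))*(((y+2)+7)+((8*x)*(x*6)))) (not simplifiable)
  at L: ((a*(z+7))+(48*(6*y))) (not simplifiable)
  at LL: (a*(z+7)) (not simplifiable)
  at LLR: (z+7) (not simplifiable)
  at LR: (48*(6*y)) (not simplifiable)
  at LRR: (6*y) (not simplifiable)
  at R: (((y+2)+7)+((8*x)*(x*6))) (not simplifiable)
  at RL: ((y+2)+7) (not simplifiable)
  at RLL: (y+2) (not simplifiable)
  at RR: ((8*x)*(x*6)) (not simplifiable)
  at RRL: (8*x) (not simplifiable)
  at RRR: (x*6) (not simplifiable)
Result: no simplifiable subexpression found -> normal form.

Answer: yes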